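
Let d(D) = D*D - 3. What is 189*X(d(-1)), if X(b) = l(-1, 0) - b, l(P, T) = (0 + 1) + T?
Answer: 567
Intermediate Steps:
l(P, T) = 1 + T
d(D) = -3 + D² (d(D) = D² - 3 = -3 + D²)
X(b) = 1 - b (X(b) = (1 + 0) - b = 1 - b)
189*X(d(-1)) = 189*(1 - (-3 + (-1)²)) = 189*(1 - (-3 + 1)) = 189*(1 - 1*(-2)) = 189*(1 + 2) = 189*3 = 567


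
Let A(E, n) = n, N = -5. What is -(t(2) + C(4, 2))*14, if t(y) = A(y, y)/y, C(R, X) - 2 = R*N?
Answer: 238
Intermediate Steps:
C(R, X) = 2 - 5*R (C(R, X) = 2 + R*(-5) = 2 - 5*R)
t(y) = 1 (t(y) = y/y = 1)
-(t(2) + C(4, 2))*14 = -(1 + (2 - 5*4))*14 = -(1 + (2 - 20))*14 = -(1 - 18)*14 = -(-17)*14 = -1*(-238) = 238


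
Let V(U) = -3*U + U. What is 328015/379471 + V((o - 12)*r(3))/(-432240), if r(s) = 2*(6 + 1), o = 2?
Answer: 3541873793/4100563626 ≈ 0.86375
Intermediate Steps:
r(s) = 14 (r(s) = 2*7 = 14)
V(U) = -2*U
328015/379471 + V((o - 12)*r(3))/(-432240) = 328015/379471 - 2*(2 - 12)*14/(-432240) = 328015*(1/379471) - (-20)*14*(-1/432240) = 328015/379471 - 2*(-140)*(-1/432240) = 328015/379471 + 280*(-1/432240) = 328015/379471 - 7/10806 = 3541873793/4100563626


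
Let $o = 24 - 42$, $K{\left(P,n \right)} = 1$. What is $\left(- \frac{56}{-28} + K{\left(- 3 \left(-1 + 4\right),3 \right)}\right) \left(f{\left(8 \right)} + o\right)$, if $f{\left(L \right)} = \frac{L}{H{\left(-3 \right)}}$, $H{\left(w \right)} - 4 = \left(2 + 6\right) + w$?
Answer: $- \frac{154}{3} \approx -51.333$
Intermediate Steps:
$H{\left(w \right)} = 12 + w$ ($H{\left(w \right)} = 4 + \left(\left(2 + 6\right) + w\right) = 4 + \left(8 + w\right) = 12 + w$)
$f{\left(L \right)} = \frac{L}{9}$ ($f{\left(L \right)} = \frac{L}{12 - 3} = \frac{L}{9}$)
$o = -18$
$\left(- \frac{56}{-28} + K{\left(- 3 \left(-1 + 4\right),3 \right)}\right) \left(f{\left(8 \right)} + o\right) = \left(- \frac{56}{-28} + 1\right) \left(\frac{1}{9} \cdot 8 - 18\right) = \left(\left(-56\right) \left(- \frac{1}{28}\right) + 1\right) \left(\frac{8}{9} - 18\right) = \left(2 + 1\right) \left(- \frac{154}{9}\right) = 3 \left(- \frac{154}{9}\right) = - \frac{154}{3}$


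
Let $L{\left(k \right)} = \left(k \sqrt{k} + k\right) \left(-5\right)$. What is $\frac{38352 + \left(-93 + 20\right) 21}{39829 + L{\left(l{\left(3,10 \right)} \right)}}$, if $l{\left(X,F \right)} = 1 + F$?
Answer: $\frac{1464438906}{1581937801} + \frac{2025045 \sqrt{11}}{1581937801} \approx 0.92997$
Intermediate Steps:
$L{\left(k \right)} = - 5 k - 5 k^{\frac{3}{2}}$ ($L{\left(k \right)} = \left(k^{\frac{3}{2}} + k\right) \left(-5\right) = \left(k + k^{\frac{3}{2}}\right) \left(-5\right) = - 5 k - 5 k^{\frac{3}{2}}$)
$\frac{38352 + \left(-93 + 20\right) 21}{39829 + L{\left(l{\left(3,10 \right)} \right)}} = \frac{38352 + \left(-93 + 20\right) 21}{39829 - \left(5 \left(1 + 10\right)^{\frac{3}{2}} + 5 \left(1 + 10\right)\right)} = \frac{38352 - 1533}{39829 - \left(55 + 5 \cdot 11^{\frac{3}{2}}\right)} = \frac{38352 - 1533}{39829 - \left(55 + 5 \cdot 11 \sqrt{11}\right)} = \frac{36819}{39829 - \left(55 + 55 \sqrt{11}\right)} = \frac{36819}{39774 - 55 \sqrt{11}}$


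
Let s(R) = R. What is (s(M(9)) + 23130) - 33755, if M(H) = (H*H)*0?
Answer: -10625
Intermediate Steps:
M(H) = 0 (M(H) = H²*0 = 0)
(s(M(9)) + 23130) - 33755 = (0 + 23130) - 33755 = 23130 - 33755 = -10625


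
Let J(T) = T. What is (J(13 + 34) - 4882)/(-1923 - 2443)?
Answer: 4835/4366 ≈ 1.1074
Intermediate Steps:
(J(13 + 34) - 4882)/(-1923 - 2443) = ((13 + 34) - 4882)/(-1923 - 2443) = (47 - 4882)/(-4366) = -4835*(-1/4366) = 4835/4366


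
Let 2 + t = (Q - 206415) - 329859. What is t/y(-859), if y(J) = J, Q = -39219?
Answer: 575495/859 ≈ 669.96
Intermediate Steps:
t = -575495 (t = -2 + ((-39219 - 206415) - 329859) = -2 + (-245634 - 329859) = -2 - 575493 = -575495)
t/y(-859) = -575495/(-859) = -575495*(-1/859) = 575495/859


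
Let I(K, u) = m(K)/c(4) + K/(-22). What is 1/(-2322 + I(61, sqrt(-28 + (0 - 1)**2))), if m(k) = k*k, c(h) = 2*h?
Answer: -88/163649 ≈ -0.00053774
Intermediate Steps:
m(k) = k**2
I(K, u) = -K/22 + K**2/8 (I(K, u) = K**2/((2*4)) + K/(-22) = K**2/8 + K*(-1/22) = K**2*(1/8) - K/22 = K**2/8 - K/22 = -K/22 + K**2/8)
1/(-2322 + I(61, sqrt(-28 + (0 - 1)**2))) = 1/(-2322 + (1/88)*61*(-4 + 11*61)) = 1/(-2322 + (1/88)*61*(-4 + 671)) = 1/(-2322 + (1/88)*61*667) = 1/(-2322 + 40687/88) = 1/(-163649/88) = -88/163649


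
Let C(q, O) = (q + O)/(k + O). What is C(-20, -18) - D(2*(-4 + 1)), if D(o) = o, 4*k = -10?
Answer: 322/41 ≈ 7.8537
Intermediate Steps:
k = -5/2 (k = (1/4)*(-10) = -5/2 ≈ -2.5000)
C(q, O) = (O + q)/(-5/2 + O) (C(q, O) = (q + O)/(-5/2 + O) = (O + q)/(-5/2 + O))
C(-20, -18) - D(2*(-4 + 1)) = 2*(-18 - 20)/(-5 + 2*(-18)) - 2*(-4 + 1) = 2*(-38)/(-5 - 36) - 2*(-3) = 2*(-38)/(-41) - 1*(-6) = 2*(-1/41)*(-38) + 6 = 76/41 + 6 = 322/41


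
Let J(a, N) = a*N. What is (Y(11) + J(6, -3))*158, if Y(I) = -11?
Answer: -4582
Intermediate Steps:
J(a, N) = N*a
(Y(11) + J(6, -3))*158 = (-11 - 3*6)*158 = (-11 - 18)*158 = -29*158 = -4582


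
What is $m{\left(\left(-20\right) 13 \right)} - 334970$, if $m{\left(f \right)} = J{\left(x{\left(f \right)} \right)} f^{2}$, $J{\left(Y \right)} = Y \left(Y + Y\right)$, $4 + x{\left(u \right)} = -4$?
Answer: $8317830$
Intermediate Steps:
$x{\left(u \right)} = -8$ ($x{\left(u \right)} = -4 - 4 = -8$)
$J{\left(Y \right)} = 2 Y^{2}$ ($J{\left(Y \right)} = Y 2 Y = 2 Y^{2}$)
$m{\left(f \right)} = 128 f^{2}$ ($m{\left(f \right)} = 2 \left(-8\right)^{2} f^{2} = 2 \cdot 64 f^{2} = 128 f^{2}$)
$m{\left(\left(-20\right) 13 \right)} - 334970 = 128 \left(\left(-20\right) 13\right)^{2} - 334970 = 128 \left(-260\right)^{2} - 334970 = 128 \cdot 67600 - 334970 = 8652800 - 334970 = 8317830$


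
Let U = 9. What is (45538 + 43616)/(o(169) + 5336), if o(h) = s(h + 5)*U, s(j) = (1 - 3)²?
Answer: 44577/2686 ≈ 16.596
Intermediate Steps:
s(j) = 4 (s(j) = (-2)² = 4)
o(h) = 36 (o(h) = 4*9 = 36)
(45538 + 43616)/(o(169) + 5336) = (45538 + 43616)/(36 + 5336) = 89154/5372 = 89154*(1/5372) = 44577/2686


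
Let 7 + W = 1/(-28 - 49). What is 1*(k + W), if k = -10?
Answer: -1310/77 ≈ -17.013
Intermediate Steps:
W = -540/77 (W = -7 + 1/(-28 - 49) = -7 + 1/(-77) = -7 - 1/77 = -540/77 ≈ -7.0130)
1*(k + W) = 1*(-10 - 540/77) = 1*(-1310/77) = -1310/77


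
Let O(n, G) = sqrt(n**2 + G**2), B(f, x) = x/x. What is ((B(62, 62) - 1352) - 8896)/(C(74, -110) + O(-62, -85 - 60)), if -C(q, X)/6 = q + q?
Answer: 9099336/763675 + 10247*sqrt(24869)/763675 ≈ 14.031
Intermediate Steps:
C(q, X) = -12*q (C(q, X) = -6*(q + q) = -12*q)
B(f, x) = 1
O(n, G) = sqrt(G**2 + n**2)
((B(62, 62) - 1352) - 8896)/(C(74, -110) + O(-62, -85 - 60)) = ((1 - 1352) - 8896)/(-12*74 + sqrt((-85 - 60)**2 + (-62)**2)) = (-1351 - 8896)/(-888 + sqrt((-145)**2 + 3844)) = -10247/(-888 + sqrt(21025 + 3844)) = -10247/(-888 + sqrt(24869))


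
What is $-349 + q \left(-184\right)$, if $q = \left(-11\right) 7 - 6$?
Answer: $14923$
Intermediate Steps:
$q = -83$ ($q = -77 - 6 = -83$)
$-349 + q \left(-184\right) = -349 - -15272 = -349 + 15272 = 14923$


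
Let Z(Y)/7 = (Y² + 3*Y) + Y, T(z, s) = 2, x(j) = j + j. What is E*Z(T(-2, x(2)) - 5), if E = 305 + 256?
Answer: -11781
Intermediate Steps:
x(j) = 2*j
Z(Y) = 7*Y² + 28*Y (Z(Y) = 7*((Y² + 3*Y) + Y) = 7*(Y² + 4*Y) = 7*Y² + 28*Y)
E = 561
E*Z(T(-2, x(2)) - 5) = 561*(7*(2 - 5)*(4 + (2 - 5))) = 561*(7*(-3)*(4 - 3)) = 561*(7*(-3)*1) = 561*(-21) = -11781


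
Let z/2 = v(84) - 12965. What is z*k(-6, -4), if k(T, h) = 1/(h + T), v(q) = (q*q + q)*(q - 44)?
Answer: -54527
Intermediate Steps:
v(q) = (-44 + q)*(q + q²) (v(q) = (q² + q)*(-44 + q) = (q + q²)*(-44 + q) = (-44 + q)*(q + q²))
k(T, h) = 1/(T + h)
z = 545270 (z = 2*(84*(-44 + 84² - 43*84) - 12965) = 2*(84*(-44 + 7056 - 3612) - 12965) = 2*(84*3400 - 12965) = 2*(285600 - 12965) = 2*272635 = 545270)
z*k(-6, -4) = 545270/(-6 - 4) = 545270/(-10) = 545270*(-⅒) = -54527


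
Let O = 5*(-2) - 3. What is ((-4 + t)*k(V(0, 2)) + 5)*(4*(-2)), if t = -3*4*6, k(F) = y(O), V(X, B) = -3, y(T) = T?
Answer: -7944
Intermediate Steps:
O = -13 (O = -10 - 3 = -13)
k(F) = -13
t = -72 (t = -12*6 = -72)
((-4 + t)*k(V(0, 2)) + 5)*(4*(-2)) = ((-4 - 72)*(-13) + 5)*(4*(-2)) = (-76*(-13) + 5)*(-8) = (988 + 5)*(-8) = 993*(-8) = -7944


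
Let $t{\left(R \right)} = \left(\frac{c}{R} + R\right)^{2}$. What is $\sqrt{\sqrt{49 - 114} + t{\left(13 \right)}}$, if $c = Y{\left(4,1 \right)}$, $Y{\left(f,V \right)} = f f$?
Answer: $\frac{\sqrt{34225 + 169 i \sqrt{65}}}{13} \approx 14.234 + 0.28321 i$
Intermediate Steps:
$Y{\left(f,V \right)} = f^{2}$
$c = 16$ ($c = 4^{2} = 16$)
$t{\left(R \right)} = \left(R + \frac{16}{R}\right)^{2}$ ($t{\left(R \right)} = \left(\frac{16}{R} + R\right)^{2} = \left(R + \frac{16}{R}\right)^{2}$)
$\sqrt{\sqrt{49 - 114} + t{\left(13 \right)}} = \sqrt{\sqrt{49 - 114} + \frac{\left(16 + 13^{2}\right)^{2}}{169}} = \sqrt{\sqrt{-65} + \frac{\left(16 + 169\right)^{2}}{169}} = \sqrt{i \sqrt{65} + \frac{185^{2}}{169}} = \sqrt{i \sqrt{65} + \frac{1}{169} \cdot 34225} = \sqrt{i \sqrt{65} + \frac{34225}{169}} = \sqrt{\frac{34225}{169} + i \sqrt{65}}$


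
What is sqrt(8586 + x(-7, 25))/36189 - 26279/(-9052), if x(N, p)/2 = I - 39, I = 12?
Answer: 26279/9052 + 2*sqrt(237)/12063 ≈ 2.9057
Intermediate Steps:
x(N, p) = -54 (x(N, p) = 2*(12 - 39) = 2*(-27) = -54)
sqrt(8586 + x(-7, 25))/36189 - 26279/(-9052) = sqrt(8586 - 54)/36189 - 26279/(-9052) = sqrt(8532)*(1/36189) - 26279*(-1/9052) = (6*sqrt(237))*(1/36189) + 26279/9052 = 2*sqrt(237)/12063 + 26279/9052 = 26279/9052 + 2*sqrt(237)/12063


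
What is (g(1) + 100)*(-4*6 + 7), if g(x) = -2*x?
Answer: -1666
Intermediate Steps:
(g(1) + 100)*(-4*6 + 7) = (-2*1 + 100)*(-4*6 + 7) = (-2 + 100)*(-24 + 7) = 98*(-17) = -1666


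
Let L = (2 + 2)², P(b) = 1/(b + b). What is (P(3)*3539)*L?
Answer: 28312/3 ≈ 9437.3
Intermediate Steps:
P(b) = 1/(2*b)
L = 16 (L = 4² = 16)
(P(3)*3539)*L = (((½)/3)*3539)*16 = (((½)*(⅓))*3539)*16 = ((⅙)*3539)*16 = (3539/6)*16 = 28312/3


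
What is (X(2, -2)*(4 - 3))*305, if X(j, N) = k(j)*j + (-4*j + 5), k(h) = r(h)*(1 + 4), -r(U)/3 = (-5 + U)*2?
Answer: 53985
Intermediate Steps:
r(U) = 30 - 6*U (r(U) = -3*(-5 + U)*2 = -3*(-10 + 2*U) = 30 - 6*U)
k(h) = 150 - 30*h (k(h) = (30 - 6*h)*(1 + 4) = (30 - 6*h)*5 = 150 - 30*h)
X(j, N) = 5 - 4*j + j*(150 - 30*j) (X(j, N) = (150 - 30*j)*j + (-4*j + 5) = j*(150 - 30*j) + (5 - 4*j) = 5 - 4*j + j*(150 - 30*j))
(X(2, -2)*(4 - 3))*305 = ((5 - 30*2**2 + 146*2)*(4 - 3))*305 = ((5 - 30*4 + 292)*1)*305 = ((5 - 120 + 292)*1)*305 = (177*1)*305 = 177*305 = 53985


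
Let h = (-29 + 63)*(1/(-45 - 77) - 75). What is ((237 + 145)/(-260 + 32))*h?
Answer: 29713297/6954 ≈ 4272.8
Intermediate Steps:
h = -155567/61 (h = 34*(1/(-122) - 75) = 34*(-1/122 - 75) = 34*(-9151/122) = -155567/61 ≈ -2550.3)
((237 + 145)/(-260 + 32))*h = ((237 + 145)/(-260 + 32))*(-155567/61) = (382/(-228))*(-155567/61) = (382*(-1/228))*(-155567/61) = -191/114*(-155567/61) = 29713297/6954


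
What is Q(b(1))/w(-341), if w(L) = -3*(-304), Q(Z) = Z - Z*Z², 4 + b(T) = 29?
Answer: -325/19 ≈ -17.105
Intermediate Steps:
b(T) = 25 (b(T) = -4 + 29 = 25)
Q(Z) = Z - Z³
w(L) = 912
Q(b(1))/w(-341) = (25 - 1*25³)/912 = (25 - 1*15625)*(1/912) = (25 - 15625)*(1/912) = -15600*1/912 = -325/19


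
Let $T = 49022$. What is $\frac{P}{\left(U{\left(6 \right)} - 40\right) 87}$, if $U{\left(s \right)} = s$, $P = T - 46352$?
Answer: $- \frac{445}{493} \approx -0.90264$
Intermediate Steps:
$P = 2670$ ($P = 49022 - 46352 = 2670$)
$\frac{P}{\left(U{\left(6 \right)} - 40\right) 87} = \frac{2670}{\left(6 - 40\right) 87} = \frac{2670}{\left(-34\right) 87} = \frac{2670}{-2958} = 2670 \left(- \frac{1}{2958}\right) = - \frac{445}{493}$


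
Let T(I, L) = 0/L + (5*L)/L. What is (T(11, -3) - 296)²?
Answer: 84681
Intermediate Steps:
T(I, L) = 5 (T(I, L) = 0 + 5 = 5)
(T(11, -3) - 296)² = (5 - 296)² = (-291)² = 84681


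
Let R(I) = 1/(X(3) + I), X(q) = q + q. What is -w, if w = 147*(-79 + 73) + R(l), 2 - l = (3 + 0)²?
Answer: 883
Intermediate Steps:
X(q) = 2*q
l = -7 (l = 2 - (3 + 0)² = 2 - 1*3² = 2 - 1*9 = 2 - 9 = -7)
R(I) = 1/(6 + I) (R(I) = 1/(2*3 + I) = 1/(6 + I))
w = -883 (w = 147*(-79 + 73) + 1/(6 - 7) = 147*(-6) + 1/(-1) = -882 - 1 = -883)
-w = -1*(-883) = 883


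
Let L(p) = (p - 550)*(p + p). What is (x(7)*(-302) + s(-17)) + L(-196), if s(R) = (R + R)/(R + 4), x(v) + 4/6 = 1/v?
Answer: 79877836/273 ≈ 2.9259e+5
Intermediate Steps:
x(v) = -2/3 + 1/v
s(R) = 2*R/(4 + R) (s(R) = (2*R)/(4 + R) = 2*R/(4 + R))
L(p) = 2*p*(-550 + p) (L(p) = (-550 + p)*(2*p) = 2*p*(-550 + p))
(x(7)*(-302) + s(-17)) + L(-196) = ((-2/3 + 1/7)*(-302) + 2*(-17)/(4 - 17)) + 2*(-196)*(-550 - 196) = ((-2/3 + 1/7)*(-302) + 2*(-17)/(-13)) + 2*(-196)*(-746) = (-11/21*(-302) + 2*(-17)*(-1/13)) + 292432 = (3322/21 + 34/13) + 292432 = 43900/273 + 292432 = 79877836/273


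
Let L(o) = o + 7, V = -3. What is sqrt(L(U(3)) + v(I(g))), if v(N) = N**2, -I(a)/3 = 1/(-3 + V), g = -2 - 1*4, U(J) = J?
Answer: sqrt(41)/2 ≈ 3.2016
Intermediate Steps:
L(o) = 7 + o
g = -6 (g = -2 - 4 = -6)
I(a) = 1/2 (I(a) = -3/(-3 - 3) = -3/(-6) = -3*(-1/6) = 1/2)
sqrt(L(U(3)) + v(I(g))) = sqrt((7 + 3) + (1/2)**2) = sqrt(10 + 1/4) = sqrt(41/4) = sqrt(41)/2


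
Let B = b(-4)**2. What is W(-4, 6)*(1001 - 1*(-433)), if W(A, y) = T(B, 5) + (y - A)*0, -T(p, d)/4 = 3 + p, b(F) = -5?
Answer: -160608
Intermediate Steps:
B = 25 (B = (-5)**2 = 25)
T(p, d) = -12 - 4*p (T(p, d) = -4*(3 + p) = -12 - 4*p)
W(A, y) = -112 (W(A, y) = (-12 - 4*25) + (y - A)*0 = (-12 - 100) + 0 = -112 + 0 = -112)
W(-4, 6)*(1001 - 1*(-433)) = -112*(1001 - 1*(-433)) = -112*(1001 + 433) = -112*1434 = -160608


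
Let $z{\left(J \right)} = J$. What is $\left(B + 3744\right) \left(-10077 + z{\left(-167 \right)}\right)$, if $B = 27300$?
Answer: $-318014736$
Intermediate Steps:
$\left(B + 3744\right) \left(-10077 + z{\left(-167 \right)}\right) = \left(27300 + 3744\right) \left(-10077 - 167\right) = 31044 \left(-10244\right) = -318014736$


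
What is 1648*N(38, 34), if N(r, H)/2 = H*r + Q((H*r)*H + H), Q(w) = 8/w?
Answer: 93604606976/21981 ≈ 4.2584e+6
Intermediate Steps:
N(r, H) = 16/(H + r*H²) + 2*H*r (N(r, H) = 2*(H*r + 8/((H*r)*H + H)) = 2*(H*r + 8/(r*H² + H)) = 2*(H*r + 8/(H + r*H²)) = 2*(8/(H + r*H²) + H*r) = 16/(H + r*H²) + 2*H*r)
1648*N(38, 34) = 1648*(2*(8 + 38*34²*(1 + 34*38))/(34*(1 + 34*38))) = 1648*(2*(1/34)*(8 + 38*1156*(1 + 1292))/(1 + 1292)) = 1648*(2*(1/34)*(8 + 38*1156*1293)/1293) = 1648*(2*(1/34)*(1/1293)*(8 + 56798904)) = 1648*(2*(1/34)*(1/1293)*56798912) = 1648*(56798912/21981) = 93604606976/21981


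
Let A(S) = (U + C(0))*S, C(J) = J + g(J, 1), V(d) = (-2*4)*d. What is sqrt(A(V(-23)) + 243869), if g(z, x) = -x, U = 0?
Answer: sqrt(243685) ≈ 493.64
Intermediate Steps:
V(d) = -8*d
C(J) = -1 + J (C(J) = J - 1*1 = J - 1 = -1 + J)
A(S) = -S (A(S) = (0 + (-1 + 0))*S = (0 - 1)*S = -S)
sqrt(A(V(-23)) + 243869) = sqrt(-(-8)*(-23) + 243869) = sqrt(-1*184 + 243869) = sqrt(-184 + 243869) = sqrt(243685)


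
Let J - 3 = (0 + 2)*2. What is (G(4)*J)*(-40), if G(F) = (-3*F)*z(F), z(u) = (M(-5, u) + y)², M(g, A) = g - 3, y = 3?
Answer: 84000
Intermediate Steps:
M(g, A) = -3 + g
J = 7 (J = 3 + (0 + 2)*2 = 3 + 2*2 = 3 + 4 = 7)
z(u) = 25 (z(u) = ((-3 - 5) + 3)² = (-8 + 3)² = (-5)² = 25)
G(F) = -75*F (G(F) = -3*F*25 = -75*F)
(G(4)*J)*(-40) = (-75*4*7)*(-40) = -300*7*(-40) = -2100*(-40) = 84000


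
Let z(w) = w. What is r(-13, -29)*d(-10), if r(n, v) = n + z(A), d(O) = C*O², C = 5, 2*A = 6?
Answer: -5000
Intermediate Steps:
A = 3 (A = (½)*6 = 3)
d(O) = 5*O²
r(n, v) = 3 + n (r(n, v) = n + 3 = 3 + n)
r(-13, -29)*d(-10) = (3 - 13)*(5*(-10)²) = -50*100 = -10*500 = -5000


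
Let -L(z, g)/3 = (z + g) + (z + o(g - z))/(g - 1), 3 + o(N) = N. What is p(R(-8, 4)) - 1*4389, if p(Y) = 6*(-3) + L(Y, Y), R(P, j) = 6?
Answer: -22224/5 ≈ -4444.8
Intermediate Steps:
o(N) = -3 + N
L(z, g) = -3*g - 3*z - 3*(-3 + g)/(-1 + g) (L(z, g) = -3*((z + g) + (z + (-3 + (g - z)))/(g - 1)) = -3*((g + z) + (z + (-3 + g - z))/(-1 + g)) = -3*((g + z) + (-3 + g)/(-1 + g)) = -3*(g + z + (-3 + g)/(-1 + g)) = -3*g - 3*z - 3*(-3 + g)/(-1 + g))
p(Y) = -18 + 3*(3 + Y - 2*Y²)/(-1 + Y) (p(Y) = 6*(-3) + 3*(3 + Y - Y² - Y*Y)/(-1 + Y) = -18 + 3*(3 + Y - Y² - Y²)/(-1 + Y) = -18 + 3*(3 + Y - 2*Y²)/(-1 + Y))
p(R(-8, 4)) - 1*4389 = 3*(9 - 5*6 - 2*6²)/(-1 + 6) - 1*4389 = 3*(9 - 30 - 2*36)/5 - 4389 = 3*(⅕)*(9 - 30 - 72) - 4389 = 3*(⅕)*(-93) - 4389 = -279/5 - 4389 = -22224/5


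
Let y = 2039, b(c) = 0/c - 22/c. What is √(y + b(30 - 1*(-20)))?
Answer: 2*√12741/5 ≈ 45.150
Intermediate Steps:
b(c) = -22/c (b(c) = 0 - 22/c = -22/c)
√(y + b(30 - 1*(-20))) = √(2039 - 22/(30 - 1*(-20))) = √(2039 - 22/(30 + 20)) = √(2039 - 22/50) = √(2039 - 22*1/50) = √(2039 - 11/25) = √(50964/25) = 2*√12741/5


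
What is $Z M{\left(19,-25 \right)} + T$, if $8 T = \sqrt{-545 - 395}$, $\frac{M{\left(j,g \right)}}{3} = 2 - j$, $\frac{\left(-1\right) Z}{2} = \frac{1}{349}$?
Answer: $\frac{102}{349} + \frac{i \sqrt{235}}{4} \approx 0.29226 + 3.8324 i$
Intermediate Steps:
$Z = - \frac{2}{349} \approx -0.0057307$
$M{\left(j,g \right)} = 6 - 3 j$ ($M{\left(j,g \right)} = 3 \left(2 - j\right) = 6 - 3 j$)
$T = \frac{i \sqrt{235}}{4}$ ($T = \frac{\sqrt{-545 - 395}}{8} = \frac{\sqrt{-940}}{8} = \frac{2 i \sqrt{235}}{8} = \frac{i \sqrt{235}}{4} \approx 3.8324 i$)
$Z M{\left(19,-25 \right)} + T = - \frac{2 \left(6 - 57\right)}{349} + \frac{i \sqrt{235}}{4} = \left(- \frac{2}{349}\right) \left(-51\right) + \frac{i \sqrt{235}}{4} = \frac{102}{349} + \frac{i \sqrt{235}}{4}$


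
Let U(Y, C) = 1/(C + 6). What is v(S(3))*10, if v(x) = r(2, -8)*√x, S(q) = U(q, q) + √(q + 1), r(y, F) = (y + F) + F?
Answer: -140*√19/3 ≈ -203.42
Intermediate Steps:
U(Y, C) = 1/(6 + C)
r(y, F) = y + 2*F (r(y, F) = (F + y) + F = y + 2*F)
S(q) = √(1 + q) + 1/(6 + q) (S(q) = 1/(6 + q) + √(q + 1) = 1/(6 + q) + √(1 + q) = √(1 + q) + 1/(6 + q))
v(x) = -14*√x (v(x) = (2 + 2*(-8))*√x = (2 - 16)*√x = -14*√x)
v(S(3))*10 = -14*√(1 + √(1 + 3)*(6 + 3))/√(6 + 3)*10 = -14*√(1 + √4*9)/3*10 = -14*√(1 + 2*9)/3*10 = -14*√(1 + 18)/3*10 = -14*√19/3*10 = -140*√19/3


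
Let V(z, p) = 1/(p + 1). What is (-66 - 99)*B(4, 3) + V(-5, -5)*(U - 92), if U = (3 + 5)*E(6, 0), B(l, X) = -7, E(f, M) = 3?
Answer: 1172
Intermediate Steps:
U = 24 (U = (3 + 5)*3 = 8*3 = 24)
V(z, p) = 1/(1 + p)
(-66 - 99)*B(4, 3) + V(-5, -5)*(U - 92) = (-66 - 99)*(-7) + (24 - 92)/(1 - 5) = -165*(-7) - 68/(-4) = 1155 - 1/4*(-68) = 1155 + 17 = 1172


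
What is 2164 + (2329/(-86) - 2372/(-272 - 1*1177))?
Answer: 266493967/124614 ≈ 2138.6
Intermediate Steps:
2164 + (2329/(-86) - 2372/(-272 - 1*1177)) = 2164 + (2329*(-1/86) - 2372/(-272 - 1177)) = 2164 + (-2329/86 - 2372/(-1449)) = 2164 + (-2329/86 - 2372*(-1/1449)) = 2164 + (-2329/86 + 2372/1449) = 2164 - 3170729/124614 = 266493967/124614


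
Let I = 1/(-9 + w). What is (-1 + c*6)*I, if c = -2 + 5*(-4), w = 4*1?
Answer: 133/5 ≈ 26.600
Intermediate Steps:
w = 4
I = -1/5 (I = 1/(-9 + 4) = 1/(-5) = -1/5 ≈ -0.20000)
c = -22 (c = -2 - 20 = -22)
(-1 + c*6)*I = (-1 - 22*6)*(-1/5) = (-1 - 132)*(-1/5) = -133*(-1/5) = 133/5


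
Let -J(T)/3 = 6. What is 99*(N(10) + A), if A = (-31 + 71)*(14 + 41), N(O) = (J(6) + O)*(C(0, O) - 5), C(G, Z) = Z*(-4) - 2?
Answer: 255024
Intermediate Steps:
C(G, Z) = -2 - 4*Z (C(G, Z) = -4*Z - 2 = -2 - 4*Z)
J(T) = -18 (J(T) = -3*6 = -18)
N(O) = (-18 + O)*(-7 - 4*O) (N(O) = (-18 + O)*((-2 - 4*O) - 5) = (-18 + O)*(-7 - 4*O))
A = 2200 (A = 40*55 = 2200)
99*(N(10) + A) = 99*((126 - 4*10² + 65*10) + 2200) = 99*((126 - 4*100 + 650) + 2200) = 99*((126 - 400 + 650) + 2200) = 99*(376 + 2200) = 99*2576 = 255024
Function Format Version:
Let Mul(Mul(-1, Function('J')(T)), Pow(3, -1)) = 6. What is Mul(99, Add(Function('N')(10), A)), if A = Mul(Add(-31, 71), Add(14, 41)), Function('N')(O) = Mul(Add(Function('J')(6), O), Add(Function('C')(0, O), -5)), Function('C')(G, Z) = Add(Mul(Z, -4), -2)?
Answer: 255024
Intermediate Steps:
Function('C')(G, Z) = Add(-2, Mul(-4, Z)) (Function('C')(G, Z) = Add(Mul(-4, Z), -2) = Add(-2, Mul(-4, Z)))
Function('J')(T) = -18 (Function('J')(T) = Mul(-3, 6) = -18)
Function('N')(O) = Mul(Add(-18, O), Add(-7, Mul(-4, O))) (Function('N')(O) = Mul(Add(-18, O), Add(Add(-2, Mul(-4, O)), -5)) = Mul(Add(-18, O), Add(-7, Mul(-4, O))))
A = 2200 (A = Mul(40, 55) = 2200)
Mul(99, Add(Function('N')(10), A)) = Mul(99, Add(Add(126, Mul(-4, Pow(10, 2)), Mul(65, 10)), 2200)) = Mul(99, Add(Add(126, Mul(-4, 100), 650), 2200)) = Mul(99, Add(Add(126, -400, 650), 2200)) = Mul(99, Add(376, 2200)) = Mul(99, 2576) = 255024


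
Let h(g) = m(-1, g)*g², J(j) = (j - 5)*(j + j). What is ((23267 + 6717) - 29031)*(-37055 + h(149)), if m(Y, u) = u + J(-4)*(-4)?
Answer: -2976213282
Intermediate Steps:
J(j) = 2*j*(-5 + j) (J(j) = (-5 + j)*(2*j) = 2*j*(-5 + j))
m(Y, u) = -288 + u (m(Y, u) = u + (2*(-4)*(-5 - 4))*(-4) = u + (2*(-4)*(-9))*(-4) = u + 72*(-4) = u - 288 = -288 + u)
h(g) = g²*(-288 + g) (h(g) = (-288 + g)*g² = g²*(-288 + g))
((23267 + 6717) - 29031)*(-37055 + h(149)) = ((23267 + 6717) - 29031)*(-37055 + 149²*(-288 + 149)) = (29984 - 29031)*(-37055 + 22201*(-139)) = 953*(-37055 - 3085939) = 953*(-3122994) = -2976213282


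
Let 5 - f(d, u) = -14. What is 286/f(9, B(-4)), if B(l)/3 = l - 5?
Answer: 286/19 ≈ 15.053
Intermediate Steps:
B(l) = -15 + 3*l (B(l) = 3*(l - 5) = 3*(-5 + l) = -15 + 3*l)
f(d, u) = 19 (f(d, u) = 5 - 1*(-14) = 5 + 14 = 19)
286/f(9, B(-4)) = 286/19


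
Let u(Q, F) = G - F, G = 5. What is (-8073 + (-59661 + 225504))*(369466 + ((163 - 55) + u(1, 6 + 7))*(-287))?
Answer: 53762651820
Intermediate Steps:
u(Q, F) = 5 - F
(-8073 + (-59661 + 225504))*(369466 + ((163 - 55) + u(1, 6 + 7))*(-287)) = (-8073 + (-59661 + 225504))*(369466 + ((163 - 55) + (5 - (6 + 7)))*(-287)) = (-8073 + 165843)*(369466 + (108 + (5 - 1*13))*(-287)) = 157770*(369466 + (108 + (5 - 13))*(-287)) = 157770*(369466 + (108 - 8)*(-287)) = 157770*(369466 + 100*(-287)) = 157770*(369466 - 28700) = 157770*340766 = 53762651820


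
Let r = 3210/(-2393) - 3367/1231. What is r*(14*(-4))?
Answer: 672489496/2945783 ≈ 228.29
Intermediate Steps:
r = -12008741/2945783 (r = 3210*(-1/2393) - 3367*1/1231 = -3210/2393 - 3367/1231 = -12008741/2945783 ≈ -4.0766)
r*(14*(-4)) = -168122374*(-4)/2945783 = -12008741/2945783*(-56) = 672489496/2945783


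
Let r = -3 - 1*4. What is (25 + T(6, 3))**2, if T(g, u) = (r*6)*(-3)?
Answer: 22801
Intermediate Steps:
r = -7 (r = -3 - 4 = -7)
T(g, u) = 126 (T(g, u) = -7*6*(-3) = -42*(-3) = 126)
(25 + T(6, 3))**2 = (25 + 126)**2 = 151**2 = 22801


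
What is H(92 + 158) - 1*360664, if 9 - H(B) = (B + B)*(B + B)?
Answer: -610655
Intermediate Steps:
H(B) = 9 - 4*B² (H(B) = 9 - (B + B)*(B + B) = 9 - 2*B*2*B = 9 - 4*B²)
H(92 + 158) - 1*360664 = (9 - 4*(92 + 158)²) - 1*360664 = (9 - 4*250²) - 360664 = (9 - 4*62500) - 360664 = (9 - 250000) - 360664 = -249991 - 360664 = -610655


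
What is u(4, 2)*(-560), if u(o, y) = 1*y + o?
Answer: -3360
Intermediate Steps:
u(o, y) = o + y (u(o, y) = y + o = o + y)
u(4, 2)*(-560) = (4 + 2)*(-560) = 6*(-560) = -3360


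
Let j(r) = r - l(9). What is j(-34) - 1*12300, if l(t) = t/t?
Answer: -12335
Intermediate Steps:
l(t) = 1
j(r) = -1 + r (j(r) = r - 1*1 = r - 1 = -1 + r)
j(-34) - 1*12300 = (-1 - 34) - 1*12300 = -35 - 12300 = -12335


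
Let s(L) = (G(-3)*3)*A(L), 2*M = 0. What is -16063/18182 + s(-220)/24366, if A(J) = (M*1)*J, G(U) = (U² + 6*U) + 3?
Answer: -16063/18182 ≈ -0.88346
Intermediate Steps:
M = 0 (M = (½)*0 = 0)
G(U) = 3 + U² + 6*U
A(J) = 0 (A(J) = (0*1)*J = 0*J = 0)
s(L) = 0 (s(L) = ((3 + (-3)² + 6*(-3))*3)*0 = ((3 + 9 - 18)*3)*0 = -6*3*0 = -18*0 = 0)
-16063/18182 + s(-220)/24366 = -16063/18182 + 0/24366 = -16063*1/18182 + 0*(1/24366) = -16063/18182 + 0 = -16063/18182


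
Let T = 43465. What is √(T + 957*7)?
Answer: 2*√12541 ≈ 223.97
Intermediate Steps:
√(T + 957*7) = √(43465 + 957*7) = √(43465 + 6699) = √50164 = 2*√12541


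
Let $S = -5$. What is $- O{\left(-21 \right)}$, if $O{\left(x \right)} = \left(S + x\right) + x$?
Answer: $47$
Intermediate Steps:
$O{\left(x \right)} = -5 + 2 x$ ($O{\left(x \right)} = \left(-5 + x\right) + x = -5 + 2 x$)
$- O{\left(-21 \right)} = - (-5 + 2 \left(-21\right)) = - (-5 - 42) = \left(-1\right) \left(-47\right) = 47$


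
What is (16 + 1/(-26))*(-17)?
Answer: -7055/26 ≈ -271.35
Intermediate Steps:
(16 + 1/(-26))*(-17) = (16 - 1/26)*(-17) = (415/26)*(-17) = -7055/26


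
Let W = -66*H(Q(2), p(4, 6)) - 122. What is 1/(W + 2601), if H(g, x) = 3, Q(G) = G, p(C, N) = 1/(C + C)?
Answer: 1/2281 ≈ 0.00043840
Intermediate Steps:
p(C, N) = 1/(2*C)
W = -320 (W = -66*3 - 122 = -198 - 122 = -320)
1/(W + 2601) = 1/(-320 + 2601) = 1/2281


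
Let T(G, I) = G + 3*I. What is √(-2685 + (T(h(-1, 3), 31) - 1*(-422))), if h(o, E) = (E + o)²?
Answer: 19*I*√6 ≈ 46.54*I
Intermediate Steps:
√(-2685 + (T(h(-1, 3), 31) - 1*(-422))) = √(-2685 + (((3 - 1)² + 3*31) - 1*(-422))) = √(-2685 + ((2² + 93) + 422)) = √(-2685 + ((4 + 93) + 422)) = √(-2685 + (97 + 422)) = √(-2685 + 519) = √(-2166) = 19*I*√6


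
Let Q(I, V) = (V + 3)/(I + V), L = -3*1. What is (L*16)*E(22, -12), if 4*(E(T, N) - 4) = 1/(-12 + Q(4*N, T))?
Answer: -64392/337 ≈ -191.07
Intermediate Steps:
L = -3
Q(I, V) = (3 + V)/(I + V)
E(T, N) = 4 + 1/(4*(-12 + (3 + T)/(T + 4*N))) (E(T, N) = 4 + 1/(4*(-12 + (3 + T)/(4*N + T))) = 4 + 1/(4*(-12 + (3 + T)/(T + 4*N))))
(L*16)*E(22, -12) = (-3*16)*((-48 + 175*22 + 764*(-12))/(4*(-3 + 11*22 + 48*(-12)))) = -12*(-48 + 3850 - 9168)/(-3 + 242 - 576) = -12*(-5366)/(-337) = -12*(-1)*(-5366)/337 = -48*2683/674 = -64392/337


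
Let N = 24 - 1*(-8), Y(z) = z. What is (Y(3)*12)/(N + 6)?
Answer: 18/19 ≈ 0.94737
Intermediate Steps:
N = 32 (N = 24 + 8 = 32)
(Y(3)*12)/(N + 6) = (3*12)/(32 + 6) = 36/38 = 36*(1/38) = 18/19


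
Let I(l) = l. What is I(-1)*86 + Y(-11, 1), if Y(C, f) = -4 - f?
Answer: -91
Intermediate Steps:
I(-1)*86 + Y(-11, 1) = -1*86 + (-4 - 1*1) = -86 + (-4 - 1) = -86 - 5 = -91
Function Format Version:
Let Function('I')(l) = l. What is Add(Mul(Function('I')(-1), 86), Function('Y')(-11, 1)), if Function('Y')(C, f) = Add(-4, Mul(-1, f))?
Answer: -91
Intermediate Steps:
Add(Mul(Function('I')(-1), 86), Function('Y')(-11, 1)) = Add(Mul(-1, 86), Add(-4, Mul(-1, 1))) = Add(-86, Add(-4, -1)) = Add(-86, -5) = -91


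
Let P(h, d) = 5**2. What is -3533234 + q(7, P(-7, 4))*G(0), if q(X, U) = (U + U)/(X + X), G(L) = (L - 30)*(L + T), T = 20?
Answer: -24747638/7 ≈ -3.5354e+6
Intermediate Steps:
G(L) = (-30 + L)*(20 + L) (G(L) = (L - 30)*(L + 20) = (-30 + L)*(20 + L))
P(h, d) = 25
q(X, U) = U/X (q(X, U) = (2*U)/((2*X)) = (2*U)*(1/(2*X)) = U/X)
-3533234 + q(7, P(-7, 4))*G(0) = -3533234 + (25/7)*(-600 + 0**2 - 10*0) = -3533234 + (25*(1/7))*(-600 + 0 + 0) = -3533234 + (25/7)*(-600) = -3533234 - 15000/7 = -24747638/7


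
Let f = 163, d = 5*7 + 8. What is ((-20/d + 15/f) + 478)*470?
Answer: 1573412890/7009 ≈ 2.2448e+5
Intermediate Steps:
d = 43 (d = 35 + 8 = 43)
((-20/d + 15/f) + 478)*470 = ((-20/43 + 15/163) + 478)*470 = (-2615/7009 + 478)*470 = (3347687/7009)*470 = 1573412890/7009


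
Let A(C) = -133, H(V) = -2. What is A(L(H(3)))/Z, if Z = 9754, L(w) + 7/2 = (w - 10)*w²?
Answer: -133/9754 ≈ -0.013635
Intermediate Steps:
L(w) = -7/2 + w²*(-10 + w) (L(w) = -7/2 + (w - 10)*w² = -7/2 + (-10 + w)*w² = -7/2 + w²*(-10 + w))
A(L(H(3)))/Z = -133/9754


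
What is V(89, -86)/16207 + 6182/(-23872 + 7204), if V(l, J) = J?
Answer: -50812561/135069138 ≈ -0.37620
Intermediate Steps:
V(89, -86)/16207 + 6182/(-23872 + 7204) = -86/16207 + 6182/(-23872 + 7204) = -86*1/16207 + 6182/(-16668) = -86/16207 + 6182*(-1/16668) = -86/16207 - 3091/8334 = -50812561/135069138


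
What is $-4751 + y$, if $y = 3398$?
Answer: $-1353$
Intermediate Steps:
$-4751 + y = -4751 + 3398 = -1353$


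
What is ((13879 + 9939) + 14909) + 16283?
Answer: 55010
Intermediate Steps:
((13879 + 9939) + 14909) + 16283 = (23818 + 14909) + 16283 = 38727 + 16283 = 55010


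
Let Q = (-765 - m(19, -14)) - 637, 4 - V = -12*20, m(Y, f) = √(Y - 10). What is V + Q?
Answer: -1161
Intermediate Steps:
m(Y, f) = √(-10 + Y)
V = 244 (V = 4 - (-12)*20 = 4 - 1*(-240) = 4 + 240 = 244)
Q = -1405 (Q = (-765 - √(-10 + 19)) - 637 = (-765 - √9) - 637 = (-765 - 1*3) - 637 = (-765 - 3) - 637 = -768 - 637 = -1405)
V + Q = 244 - 1405 = -1161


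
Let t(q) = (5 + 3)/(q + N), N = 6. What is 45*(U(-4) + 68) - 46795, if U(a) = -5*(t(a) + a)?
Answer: -43735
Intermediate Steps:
t(q) = 8/(6 + q) (t(q) = (5 + 3)/(q + 6) = 8/(6 + q))
U(a) = -40/(6 + a) - 5*a (U(a) = -5*(8/(6 + a) + a) = -5*(a + 8/(6 + a)) = -40/(6 + a) - 5*a)
45*(U(-4) + 68) - 46795 = 45*(5*(-8 - 1*(-4)*(6 - 4))/(6 - 4) + 68) - 46795 = 45*(5*(-8 - 1*(-4)*2)/2 + 68) - 46795 = 45*(5*(½)*(-8 + 8) + 68) - 46795 = 45*(5*(½)*0 + 68) - 46795 = 45*(0 + 68) - 46795 = 45*68 - 46795 = 3060 - 46795 = -43735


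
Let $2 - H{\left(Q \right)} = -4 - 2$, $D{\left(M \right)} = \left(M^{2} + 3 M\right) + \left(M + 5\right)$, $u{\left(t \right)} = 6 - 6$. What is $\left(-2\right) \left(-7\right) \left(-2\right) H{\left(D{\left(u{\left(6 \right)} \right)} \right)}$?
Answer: $-224$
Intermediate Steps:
$u{\left(t \right)} = 0$ ($u{\left(t \right)} = 6 - 6 = 0$)
$D{\left(M \right)} = 5 + M^{2} + 4 M$ ($D{\left(M \right)} = \left(M^{2} + 3 M\right) + \left(5 + M\right) = 5 + M^{2} + 4 M$)
$H{\left(Q \right)} = 8$ ($H{\left(Q \right)} = 2 - \left(-4 - 2\right) = 2 - -6 = 2 + 6 = 8$)
$\left(-2\right) \left(-7\right) \left(-2\right) H{\left(D{\left(u{\left(6 \right)} \right)} \right)} = \left(-2\right) \left(-7\right) \left(-2\right) 8 = 14 \left(-2\right) 8 = \left(-28\right) 8 = -224$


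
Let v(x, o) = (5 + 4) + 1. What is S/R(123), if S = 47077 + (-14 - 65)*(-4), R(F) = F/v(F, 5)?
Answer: 473930/123 ≈ 3853.1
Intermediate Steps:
v(x, o) = 10 (v(x, o) = 9 + 1 = 10)
R(F) = F/10
S = 47393 (S = 47077 - 79*(-4) = 47077 + 316 = 47393)
S/R(123) = 47393/(((⅒)*123)) = 47393/(123/10) = 47393*(10/123) = 473930/123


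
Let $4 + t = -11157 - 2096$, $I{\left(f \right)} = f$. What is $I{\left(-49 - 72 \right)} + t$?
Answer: $-13378$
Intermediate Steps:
$t = -13257$ ($t = -4 - 13253 = -13257$)
$I{\left(-49 - 72 \right)} + t = \left(-49 - 72\right) - 13257 = -121 - 13257 = -13378$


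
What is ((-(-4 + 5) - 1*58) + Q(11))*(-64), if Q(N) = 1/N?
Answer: 41472/11 ≈ 3770.2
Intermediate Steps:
((-(-4 + 5) - 1*58) + Q(11))*(-64) = ((-(-4 + 5) - 1*58) + 1/11)*(-64) = ((-1*1 - 58) + 1/11)*(-64) = ((-1 - 58) + 1/11)*(-64) = (-59 + 1/11)*(-64) = -648/11*(-64) = 41472/11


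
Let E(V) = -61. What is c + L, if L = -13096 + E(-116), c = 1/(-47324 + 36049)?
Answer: -148345176/11275 ≈ -13157.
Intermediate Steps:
c = -1/11275 (c = 1/(-11275) = -1/11275 ≈ -8.8692e-5)
L = -13157 (L = -13096 - 61 = -13157)
c + L = -1/11275 - 13157 = -148345176/11275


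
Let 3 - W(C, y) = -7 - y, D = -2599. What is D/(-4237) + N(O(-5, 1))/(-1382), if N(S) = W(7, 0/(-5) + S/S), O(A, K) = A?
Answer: 3545211/5855534 ≈ 0.60545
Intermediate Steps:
W(C, y) = 10 + y (W(C, y) = 3 - (-7 - y) = 3 + (7 + y) = 10 + y)
N(S) = 11 (N(S) = 10 + (0/(-5) + S/S) = 10 + (0*(-⅕) + 1) = 10 + (0 + 1) = 10 + 1 = 11)
D/(-4237) + N(O(-5, 1))/(-1382) = -2599/(-4237) + 11/(-1382) = -2599*(-1/4237) + 11*(-1/1382) = 2599/4237 - 11/1382 = 3545211/5855534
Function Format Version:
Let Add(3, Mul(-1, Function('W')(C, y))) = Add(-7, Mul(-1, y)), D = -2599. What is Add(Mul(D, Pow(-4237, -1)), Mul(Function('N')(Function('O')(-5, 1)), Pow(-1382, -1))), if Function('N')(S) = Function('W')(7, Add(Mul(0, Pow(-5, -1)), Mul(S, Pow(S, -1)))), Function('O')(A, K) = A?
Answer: Rational(3545211, 5855534) ≈ 0.60545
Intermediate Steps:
Function('W')(C, y) = Add(10, y) (Function('W')(C, y) = Add(3, Mul(-1, Add(-7, Mul(-1, y)))) = Add(3, Add(7, y)) = Add(10, y))
Function('N')(S) = 11 (Function('N')(S) = Add(10, Add(Mul(0, Pow(-5, -1)), Mul(S, Pow(S, -1)))) = Add(10, Add(Mul(0, Rational(-1, 5)), 1)) = Add(10, Add(0, 1)) = Add(10, 1) = 11)
Add(Mul(D, Pow(-4237, -1)), Mul(Function('N')(Function('O')(-5, 1)), Pow(-1382, -1))) = Add(Mul(-2599, Pow(-4237, -1)), Mul(11, Pow(-1382, -1))) = Add(Mul(-2599, Rational(-1, 4237)), Mul(11, Rational(-1, 1382))) = Add(Rational(2599, 4237), Rational(-11, 1382)) = Rational(3545211, 5855534)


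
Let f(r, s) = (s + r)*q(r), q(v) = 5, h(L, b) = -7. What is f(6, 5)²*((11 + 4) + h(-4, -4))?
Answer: 24200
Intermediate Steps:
f(r, s) = 5*r + 5*s (f(r, s) = (s + r)*5 = (r + s)*5 = 5*r + 5*s)
f(6, 5)²*((11 + 4) + h(-4, -4)) = (5*6 + 5*5)²*((11 + 4) - 7) = (30 + 25)²*(15 - 7) = 55²*8 = 3025*8 = 24200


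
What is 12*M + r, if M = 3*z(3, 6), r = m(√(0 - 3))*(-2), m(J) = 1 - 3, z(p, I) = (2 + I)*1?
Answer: 292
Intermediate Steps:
z(p, I) = 2 + I
m(J) = -2
r = 4 (r = -2*(-2) = 4)
M = 24 (M = 3*(2 + 6) = 3*8 = 24)
12*M + r = 12*24 + 4 = 288 + 4 = 292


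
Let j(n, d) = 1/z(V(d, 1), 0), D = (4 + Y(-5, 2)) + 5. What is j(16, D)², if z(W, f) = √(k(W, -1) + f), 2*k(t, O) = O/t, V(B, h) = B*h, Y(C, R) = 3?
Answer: -24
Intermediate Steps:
k(t, O) = O/(2*t) (k(t, O) = (O/t)/2 = O/(2*t))
z(W, f) = √(f - 1/(2*W)) (z(W, f) = √((½)*(-1)/W + f) = √(-1/(2*W) + f) = √(f - 1/(2*W)))
D = 12 (D = (4 + 3) + 5 = 7 + 5 = 12)
j(n, d) = √2/√(-1/d) (j(n, d) = 1/(√(-2/d + 4*0)/2) = 1/(√(-2/d + 0)/2) = 1/(√(-2/d)/2) = 1/((√2*√(-1/d))/2) = 1/(√2*√(-1/d)/2) = √2/√(-1/d))
j(16, D)² = (√2/√(-1/12))² = (√2*(-2*I*√3))² = (-2*I*√6)² = -24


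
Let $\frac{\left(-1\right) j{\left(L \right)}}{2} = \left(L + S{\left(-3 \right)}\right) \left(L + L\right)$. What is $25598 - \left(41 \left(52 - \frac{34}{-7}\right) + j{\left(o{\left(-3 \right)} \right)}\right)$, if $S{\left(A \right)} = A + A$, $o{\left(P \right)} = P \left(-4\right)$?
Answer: $\frac{164884}{7} \approx 23555.0$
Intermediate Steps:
$o{\left(P \right)} = - 4 P$
$S{\left(A \right)} = 2 A$
$j{\left(L \right)} = - 4 L \left(-6 + L\right)$ ($j{\left(L \right)} = - 2 \left(L + 2 \left(-3\right)\right) \left(L + L\right) = - 2 \left(L - 6\right) 2 L = - 2 \left(-6 + L\right) 2 L = - 2 \cdot 2 L \left(-6 + L\right) = - 4 L \left(-6 + L\right)$)
$25598 - \left(41 \left(52 - \frac{34}{-7}\right) + j{\left(o{\left(-3 \right)} \right)}\right) = 25598 - \left(41 \left(52 - \frac{34}{-7}\right) + 4 \left(\left(-4\right) \left(-3\right)\right) \left(6 - \left(-4\right) \left(-3\right)\right)\right) = 25598 - \left(41 \left(52 - - \frac{34}{7}\right) + 4 \cdot 12 \left(6 - 12\right)\right) = 25598 - \left(41 \left(52 + \frac{34}{7}\right) + 4 \cdot 12 \left(6 - 12\right)\right) = 25598 - \left(41 \cdot \frac{398}{7} + 4 \cdot 12 \left(-6\right)\right) = 25598 - \left(\frac{16318}{7} - 288\right) = 25598 - \frac{14302}{7} = \frac{164884}{7}$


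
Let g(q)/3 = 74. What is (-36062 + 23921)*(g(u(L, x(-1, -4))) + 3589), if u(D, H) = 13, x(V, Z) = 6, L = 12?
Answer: -46269351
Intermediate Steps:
g(q) = 222 (g(q) = 3*74 = 222)
(-36062 + 23921)*(g(u(L, x(-1, -4))) + 3589) = (-36062 + 23921)*(222 + 3589) = -12141*3811 = -46269351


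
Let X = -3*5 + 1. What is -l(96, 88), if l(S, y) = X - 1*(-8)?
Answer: 6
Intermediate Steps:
X = -14 (X = -15 + 1 = -14)
l(S, y) = -6 (l(S, y) = -14 - 1*(-8) = -14 + 8 = -6)
-l(96, 88) = -1*(-6) = 6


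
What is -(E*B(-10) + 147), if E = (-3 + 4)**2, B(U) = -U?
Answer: -157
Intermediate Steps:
E = 1 (E = 1**2 = 1)
-(E*B(-10) + 147) = -(1*(-1*(-10)) + 147) = -(1*10 + 147) = -(10 + 147) = -1*157 = -157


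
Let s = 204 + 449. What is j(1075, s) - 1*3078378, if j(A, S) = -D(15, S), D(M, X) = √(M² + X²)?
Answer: -3078378 - √426634 ≈ -3.0790e+6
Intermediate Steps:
s = 653
j(A, S) = -√(225 + S²) (j(A, S) = -√(15² + S²) = -√(225 + S²))
j(1075, s) - 1*3078378 = -√(225 + 653²) - 1*3078378 = -√(225 + 426409) - 3078378 = -√426634 - 3078378 = -3078378 - √426634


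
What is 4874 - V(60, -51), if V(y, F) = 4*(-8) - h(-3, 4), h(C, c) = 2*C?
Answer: 4900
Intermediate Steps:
V(y, F) = -26 (V(y, F) = 4*(-8) - 2*(-3) = -32 - 1*(-6) = -32 + 6 = -26)
4874 - V(60, -51) = 4874 - 1*(-26) = 4874 + 26 = 4900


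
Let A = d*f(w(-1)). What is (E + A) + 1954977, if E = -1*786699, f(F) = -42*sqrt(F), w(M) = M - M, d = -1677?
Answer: 1168278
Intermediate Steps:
w(M) = 0
A = 0 (A = -(-70434)*sqrt(0) = -(-70434)*0 = -1677*0 = 0)
E = -786699
(E + A) + 1954977 = (-786699 + 0) + 1954977 = -786699 + 1954977 = 1168278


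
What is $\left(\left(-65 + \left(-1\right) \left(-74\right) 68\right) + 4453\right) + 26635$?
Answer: $36055$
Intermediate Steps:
$\left(\left(-65 + \left(-1\right) \left(-74\right) 68\right) + 4453\right) + 26635 = \left(\left(-65 + 74 \cdot 68\right) + 4453\right) + 26635 = \left(\left(-65 + 5032\right) + 4453\right) + 26635 = \left(4967 + 4453\right) + 26635 = 9420 + 26635 = 36055$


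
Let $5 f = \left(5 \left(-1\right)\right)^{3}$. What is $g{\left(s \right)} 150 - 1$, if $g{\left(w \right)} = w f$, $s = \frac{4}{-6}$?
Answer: $2499$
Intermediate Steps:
$s = - \frac{2}{3}$ ($s = 4 \left(- \frac{1}{6}\right) = - \frac{2}{3} \approx -0.66667$)
$f = -25$ ($f = \frac{\left(5 \left(-1\right)\right)^{3}}{5} = \frac{\left(-5\right)^{3}}{5} = \frac{1}{5} \left(-125\right) = -25$)
$g{\left(w \right)} = - 25 w$ ($g{\left(w \right)} = w \left(-25\right) = - 25 w$)
$g{\left(s \right)} 150 - 1 = \left(-25\right) \left(- \frac{2}{3}\right) 150 - 1 = \frac{50}{3} \cdot 150 - 1 = 2500 - 1 = 2499$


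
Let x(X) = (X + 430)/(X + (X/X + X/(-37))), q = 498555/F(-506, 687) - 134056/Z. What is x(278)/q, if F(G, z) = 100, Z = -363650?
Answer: 544352880/1040736225949 ≈ 0.00052305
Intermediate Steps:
q = 3626258627/727300 (q = 498555/100 - 134056/(-363650) = 498555*(1/100) - 134056*(-1/363650) = 99711/20 + 67028/181825 = 3626258627/727300 ≈ 4985.9)
x(X) = (430 + X)/(1 + 36*X/37) (x(X) = (430 + X)/(X + (1 + X*(-1/37))) = (430 + X)/(X + (1 - X/37)) = (430 + X)/(1 + 36*X/37))
x(278)/q = (37*(430 + 278)/(37 + 36*278))/(3626258627/727300) = (37*708/(37 + 10008))*(727300/3626258627) = (37*708/10045)*(727300/3626258627) = (37*(1/10045)*708)*(727300/3626258627) = (26196/10045)*(727300/3626258627) = 544352880/1040736225949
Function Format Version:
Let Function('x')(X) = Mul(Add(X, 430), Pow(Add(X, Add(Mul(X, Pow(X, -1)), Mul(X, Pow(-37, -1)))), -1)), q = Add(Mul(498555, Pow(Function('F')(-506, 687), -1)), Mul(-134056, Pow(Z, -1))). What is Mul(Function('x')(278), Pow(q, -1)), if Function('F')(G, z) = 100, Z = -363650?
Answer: Rational(544352880, 1040736225949) ≈ 0.00052305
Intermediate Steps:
q = Rational(3626258627, 727300) (q = Add(Mul(498555, Pow(100, -1)), Mul(-134056, Pow(-363650, -1))) = Add(Mul(498555, Rational(1, 100)), Mul(-134056, Rational(-1, 363650))) = Add(Rational(99711, 20), Rational(67028, 181825)) = Rational(3626258627, 727300) ≈ 4985.9)
Function('x')(X) = Mul(Pow(Add(1, Mul(Rational(36, 37), X)), -1), Add(430, X)) (Function('x')(X) = Mul(Add(430, X), Pow(Add(X, Add(1, Mul(X, Rational(-1, 37)))), -1)) = Mul(Add(430, X), Pow(Add(X, Add(1, Mul(Rational(-1, 37), X))), -1)) = Mul(Add(430, X), Pow(Add(1, Mul(Rational(36, 37), X)), -1)) = Mul(Pow(Add(1, Mul(Rational(36, 37), X)), -1), Add(430, X)))
Mul(Function('x')(278), Pow(q, -1)) = Mul(Mul(37, Pow(Add(37, Mul(36, 278)), -1), Add(430, 278)), Pow(Rational(3626258627, 727300), -1)) = Mul(Mul(37, Pow(Add(37, 10008), -1), 708), Rational(727300, 3626258627)) = Mul(Mul(37, Pow(10045, -1), 708), Rational(727300, 3626258627)) = Mul(Mul(37, Rational(1, 10045), 708), Rational(727300, 3626258627)) = Mul(Rational(26196, 10045), Rational(727300, 3626258627)) = Rational(544352880, 1040736225949)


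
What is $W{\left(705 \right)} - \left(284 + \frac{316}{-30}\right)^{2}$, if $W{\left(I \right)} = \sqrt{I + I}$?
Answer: $- \frac{16826404}{225} + \sqrt{1410} \approx -74747.0$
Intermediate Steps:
$W{\left(I \right)} = \sqrt{2} \sqrt{I}$ ($W{\left(I \right)} = \sqrt{2 I} = \sqrt{2} \sqrt{I}$)
$W{\left(705 \right)} - \left(284 + \frac{316}{-30}\right)^{2} = \sqrt{2} \sqrt{705} - \left(284 + \frac{316}{-30}\right)^{2} = \sqrt{1410} - \left(284 + 316 \left(- \frac{1}{30}\right)\right)^{2} = \sqrt{1410} - \left(284 - \frac{158}{15}\right)^{2} = \sqrt{1410} - \left(\frac{4102}{15}\right)^{2} = \sqrt{1410} - \frac{16826404}{225} = - \frac{16826404}{225} + \sqrt{1410}$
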